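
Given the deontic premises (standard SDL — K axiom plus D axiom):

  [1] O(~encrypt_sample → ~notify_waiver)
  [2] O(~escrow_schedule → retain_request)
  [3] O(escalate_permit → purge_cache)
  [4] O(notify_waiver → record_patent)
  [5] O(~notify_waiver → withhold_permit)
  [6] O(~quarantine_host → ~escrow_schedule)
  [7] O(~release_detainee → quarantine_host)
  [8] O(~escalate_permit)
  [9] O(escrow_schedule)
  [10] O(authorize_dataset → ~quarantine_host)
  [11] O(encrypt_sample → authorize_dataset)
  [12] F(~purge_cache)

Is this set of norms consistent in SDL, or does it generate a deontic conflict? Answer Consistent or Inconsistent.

Consistent

Premise 3 is O(escalate_permit → purge_cache); even if O(purge_cache) held, inferring O(escalate_permit) would be affirming the consequent — invalid.
So O(escalate_permit) is not derivable, and the apparent clash with O(~escalate_permit) does not arise.
A world satisfying every obligation exists (e.g. authorize_dataset=false, encrypt_sample=false, escalate_permit=false, escrow_schedule=true, notify_waiver=false, purge_cache=true, quarantine_host=true, record_patent=false, release_detainee=false, retain_request=false, withhold_permit=true); no atom is both obligatory and forbidden, so the set is consistent.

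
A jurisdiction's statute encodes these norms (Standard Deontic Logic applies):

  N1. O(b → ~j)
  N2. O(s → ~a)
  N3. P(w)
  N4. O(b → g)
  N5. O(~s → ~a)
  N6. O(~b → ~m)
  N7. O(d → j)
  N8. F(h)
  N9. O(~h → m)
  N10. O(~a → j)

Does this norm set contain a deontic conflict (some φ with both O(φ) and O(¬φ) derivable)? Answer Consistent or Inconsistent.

Premises 2 and 5 are O(s → ~a) and O(~s → ~a); every ideal world satisfies s or ~s, so in either case ~a holds — hence O(~a).
From O(~a) and premise 10, O(~a → j), we obtain O(j).
Premise 1 is O(b → ~j); contrapositively O(j → ~b). Since O(j) holds, K gives O(~b).
Premise 6 is O(~b → ~m); since O(~b), deontic closure gives O(~m).
Premise 9 is O(~h → m); contrapositively O(~m → h). Since O(~m) holds, K gives O(h).
However, F(h) at premise 8 amounts to O(~h).
We now have both O(h) and O(~h) — h is simultaneously obligatory and forbidden, violating the D-axiom.

Inconsistent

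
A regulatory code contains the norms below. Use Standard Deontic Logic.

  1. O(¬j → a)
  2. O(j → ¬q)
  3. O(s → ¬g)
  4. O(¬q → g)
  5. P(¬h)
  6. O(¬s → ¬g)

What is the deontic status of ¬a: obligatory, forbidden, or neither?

Premises 6 and 3 are O(¬s → ¬g) and O(s → ¬g); every ideal world satisfies ¬s or s, so in either case ¬g holds — hence O(¬g).
The contrapositive of premise 4 (O(¬q → g)) is O(¬g → q), and O(¬g) is already established, so O(q).
Premise 2 is O(j → ¬q); contrapositively O(q → ¬j). Since O(q) holds, K gives O(¬j).
With premise 1, O(¬j → a), the K-axiom yields O(a).
Premise 5 does not contribute to this derivation.
Thus O(a), which is F(¬a): ¬a is forbidden.

Forbidden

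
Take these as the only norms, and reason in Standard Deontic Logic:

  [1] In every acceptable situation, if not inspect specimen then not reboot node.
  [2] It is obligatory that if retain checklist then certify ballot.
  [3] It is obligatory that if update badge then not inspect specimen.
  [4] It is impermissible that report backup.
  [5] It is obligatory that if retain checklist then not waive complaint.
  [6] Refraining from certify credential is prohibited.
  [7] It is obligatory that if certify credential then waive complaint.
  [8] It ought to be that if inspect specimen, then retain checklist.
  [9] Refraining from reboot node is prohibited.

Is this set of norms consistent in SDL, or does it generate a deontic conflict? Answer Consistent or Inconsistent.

Inconsistent

Premise 6, F(¬certify_credential), is equivalent to O(certify_credential).
With premise 7, O(certify_credential → waive_complaint), the K-axiom yields O(waive_complaint).
The contrapositive of premise 5 (O(retain_checklist → ¬waive_complaint)) is O(waive_complaint → ¬retain_checklist), and O(waive_complaint) is already established, so O(¬retain_checklist).
Premise 8, O(inspect_specimen → retain_checklist), contraposes to O(¬retain_checklist → ¬inspect_specimen); with O(¬retain_checklist) we get O(¬inspect_specimen).
Premise 1 is O(¬inspect_specimen → ¬reboot_node); since O(¬inspect_specimen), deontic closure gives O(¬reboot_node).
Yet premise 9 is F(¬reboot_node), i.e. O(reboot_node).
We now have both O(¬reboot_node) and O(reboot_node) — reboot_node is simultaneously obligatory and forbidden, violating the D-axiom.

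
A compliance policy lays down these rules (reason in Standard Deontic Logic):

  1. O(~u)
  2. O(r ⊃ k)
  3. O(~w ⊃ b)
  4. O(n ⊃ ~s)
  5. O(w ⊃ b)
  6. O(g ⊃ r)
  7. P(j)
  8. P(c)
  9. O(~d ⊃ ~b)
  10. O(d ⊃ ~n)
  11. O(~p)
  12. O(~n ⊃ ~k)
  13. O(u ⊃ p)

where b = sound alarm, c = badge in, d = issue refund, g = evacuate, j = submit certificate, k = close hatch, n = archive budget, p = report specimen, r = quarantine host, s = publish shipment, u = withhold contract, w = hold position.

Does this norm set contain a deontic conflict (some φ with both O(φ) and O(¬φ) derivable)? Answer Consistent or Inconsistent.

Consistent

Premise 13 is O(u ⊃ p), but O(u) is not derivable from the premises, so it does not yield O(p).
So O(p) is not derivable, and the apparent clash with O(~p) does not arise.
A world satisfying every obligation exists (e.g. b=true, c=false, d=true, g=false, j=false, k=false, n=false, p=false, r=false, s=false, u=false, w=false); no atom is both obligatory and forbidden, so the set is consistent.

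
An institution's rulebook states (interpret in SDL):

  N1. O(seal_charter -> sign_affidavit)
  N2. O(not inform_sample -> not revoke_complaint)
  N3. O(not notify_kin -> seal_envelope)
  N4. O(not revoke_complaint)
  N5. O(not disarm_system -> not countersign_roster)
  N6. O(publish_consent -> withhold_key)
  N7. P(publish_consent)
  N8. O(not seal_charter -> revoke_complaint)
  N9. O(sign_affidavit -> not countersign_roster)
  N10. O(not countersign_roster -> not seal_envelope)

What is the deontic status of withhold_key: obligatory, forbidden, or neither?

Premise 6 is O(publish_consent -> withhold_key), but O(publish_consent) is not derivable from the premises (the permission P(publish_consent) asserts only not O(not publish_consent), not O(publish_consent)), so it does not yield O(withhold_key).
No premise or chain of K-axiom applications forces O(withhold_key), and none forces O(not withhold_key). So withhold_key is neither obligatory nor forbidden under these norms.

Neither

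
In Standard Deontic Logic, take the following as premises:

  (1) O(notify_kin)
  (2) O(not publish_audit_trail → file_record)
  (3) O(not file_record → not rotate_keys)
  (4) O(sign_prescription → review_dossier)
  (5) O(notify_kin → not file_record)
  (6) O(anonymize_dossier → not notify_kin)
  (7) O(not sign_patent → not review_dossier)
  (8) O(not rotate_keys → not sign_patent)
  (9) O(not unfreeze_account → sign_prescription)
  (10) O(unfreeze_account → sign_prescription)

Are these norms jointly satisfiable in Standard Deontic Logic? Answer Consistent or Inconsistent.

Inconsistent

Premises 10 and 9 are O(unfreeze_account → sign_prescription) and O(not unfreeze_account → sign_prescription); every ideal world satisfies unfreeze_account or not unfreeze_account, so in either case sign_prescription holds — hence O(sign_prescription).
With premise 4, O(sign_prescription → review_dossier), the K-axiom yields O(review_dossier).
The contrapositive of premise 7 (O(not sign_patent → not review_dossier)) is O(review_dossier → sign_patent), and O(review_dossier) is already established, so O(sign_patent).
The contrapositive of premise 8 (O(not rotate_keys → not sign_patent)) is O(sign_patent → rotate_keys), and O(sign_patent) is already established, so O(rotate_keys).
Premise 3, O(not file_record → not rotate_keys), contraposes to O(rotate_keys → file_record); with O(rotate_keys) we get O(file_record).
Premise 5 is O(notify_kin → not file_record); contrapositively O(file_record → not notify_kin). Since O(file_record) holds, K gives O(not notify_kin).
Yet premise 1 states O(notify_kin).
We now have both O(not notify_kin) and O(notify_kin) — notify_kin is simultaneously obligatory and forbidden, violating the D-axiom.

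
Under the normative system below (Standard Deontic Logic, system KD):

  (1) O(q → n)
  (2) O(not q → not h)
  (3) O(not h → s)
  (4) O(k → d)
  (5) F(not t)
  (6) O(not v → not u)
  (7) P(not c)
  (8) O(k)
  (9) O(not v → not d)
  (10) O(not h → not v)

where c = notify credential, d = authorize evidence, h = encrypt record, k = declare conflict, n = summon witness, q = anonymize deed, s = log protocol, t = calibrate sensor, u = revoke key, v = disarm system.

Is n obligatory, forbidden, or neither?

From premise 8 we have O(k).
With premise 4, O(k → d), the K-axiom yields O(d).
Premise 9, O(not v → not d), contraposes to O(d → v); with O(d) we get O(v).
Premise 10 is O(not h → not v); contrapositively O(v → h). Since O(v) holds, K gives O(h).
Premise 2 is O(not q → not h); contrapositively O(h → q). Since O(h) holds, K gives O(q).
Premise 1 is O(q → n); since O(q), deontic closure gives O(n).
Premises 3, 5, 6, 7 do not contribute to this derivation.
Hence n is obligatory.

Obligatory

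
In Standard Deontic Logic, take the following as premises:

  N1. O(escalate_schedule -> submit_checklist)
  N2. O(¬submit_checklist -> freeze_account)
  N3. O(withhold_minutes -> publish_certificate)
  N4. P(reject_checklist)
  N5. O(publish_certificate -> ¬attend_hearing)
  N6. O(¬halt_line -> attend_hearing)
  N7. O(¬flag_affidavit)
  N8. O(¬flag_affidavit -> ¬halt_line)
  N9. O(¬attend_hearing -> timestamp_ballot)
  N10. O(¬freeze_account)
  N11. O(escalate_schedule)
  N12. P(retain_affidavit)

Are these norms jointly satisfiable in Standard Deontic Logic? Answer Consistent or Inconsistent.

Consistent

Premise 2 is O(¬submit_checklist -> freeze_account), but O(¬submit_checklist) is not derivable from the premises, so it does not yield O(freeze_account).
So O(freeze_account) is not derivable, and the apparent clash with O(¬freeze_account) does not arise.
A world satisfying every obligation exists (e.g. attend_hearing=true, escalate_schedule=true, flag_affidavit=false, freeze_account=false, halt_line=false, publish_certificate=false, reject_checklist=false, retain_affidavit=false, submit_checklist=true, timestamp_ballot=false, withhold_minutes=false); no atom is both obligatory and forbidden, so the set is consistent.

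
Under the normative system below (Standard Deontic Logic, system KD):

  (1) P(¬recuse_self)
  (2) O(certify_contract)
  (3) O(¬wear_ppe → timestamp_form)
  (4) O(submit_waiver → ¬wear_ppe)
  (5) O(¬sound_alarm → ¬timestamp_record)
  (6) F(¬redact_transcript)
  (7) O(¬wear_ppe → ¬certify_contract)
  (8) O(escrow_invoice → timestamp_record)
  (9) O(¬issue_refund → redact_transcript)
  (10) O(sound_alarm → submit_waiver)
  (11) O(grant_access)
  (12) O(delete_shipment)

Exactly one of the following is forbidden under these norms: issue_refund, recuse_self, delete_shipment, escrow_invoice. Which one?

Premise 2 states O(certify_contract) outright.
Premise 7, O(¬wear_ppe → ¬certify_contract), contraposes to O(certify_contract → wear_ppe); with O(certify_contract) we get O(wear_ppe).
The contrapositive of premise 4 (O(submit_waiver → ¬wear_ppe)) is O(wear_ppe → ¬submit_waiver), and O(wear_ppe) is already established, so O(¬submit_waiver).
Premise 10, O(sound_alarm → submit_waiver), contraposes to O(¬submit_waiver → ¬sound_alarm); with O(¬submit_waiver) we get O(¬sound_alarm).
Applying K to premise 5 (O(¬sound_alarm → ¬timestamp_record)) and O(¬sound_alarm) yields O(¬timestamp_record).
Premise 8 is O(escrow_invoice → timestamp_record); contrapositively O(¬timestamp_record → ¬escrow_invoice). Since O(¬timestamp_record) holds, K gives O(¬escrow_invoice).
So O(¬escrow_invoice) holds, i.e. escrow_invoice is forbidden. None of the other listed options is forbidden under the premises.

escrow_invoice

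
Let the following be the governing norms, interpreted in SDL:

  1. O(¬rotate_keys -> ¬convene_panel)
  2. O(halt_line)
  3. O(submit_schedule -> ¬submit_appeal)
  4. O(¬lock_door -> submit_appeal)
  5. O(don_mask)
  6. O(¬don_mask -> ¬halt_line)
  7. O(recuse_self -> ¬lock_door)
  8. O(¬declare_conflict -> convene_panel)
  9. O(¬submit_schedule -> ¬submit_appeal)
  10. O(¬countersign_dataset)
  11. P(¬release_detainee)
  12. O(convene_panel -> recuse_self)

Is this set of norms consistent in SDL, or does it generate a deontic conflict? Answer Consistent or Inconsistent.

Consistent

Premise 6 is O(¬don_mask -> ¬halt_line), but O(¬don_mask) is not derivable from the premises, so it does not yield O(¬halt_line).
So O(¬halt_line) is not derivable, and the apparent clash with O(halt_line) does not arise.
A world satisfying every obligation exists (e.g. convene_panel=false, countersign_dataset=false, declare_conflict=true, don_mask=true, halt_line=true, lock_door=true, recuse_self=false, release_detainee=false, rotate_keys=false, submit_appeal=false, submit_schedule=false); no atom is both obligatory and forbidden, so the set is consistent.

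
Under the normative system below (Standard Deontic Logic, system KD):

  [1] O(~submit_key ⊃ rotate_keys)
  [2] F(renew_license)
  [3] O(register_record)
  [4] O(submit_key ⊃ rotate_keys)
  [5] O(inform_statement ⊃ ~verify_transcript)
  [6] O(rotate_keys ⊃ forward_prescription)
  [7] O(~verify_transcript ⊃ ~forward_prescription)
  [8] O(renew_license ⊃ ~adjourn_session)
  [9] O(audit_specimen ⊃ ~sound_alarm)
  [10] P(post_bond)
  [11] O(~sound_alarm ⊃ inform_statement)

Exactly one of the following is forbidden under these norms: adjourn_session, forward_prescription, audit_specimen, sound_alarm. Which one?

Premises 4 and 1 are O(submit_key ⊃ rotate_keys) and O(~submit_key ⊃ rotate_keys); every ideal world satisfies submit_key or ~submit_key, so in either case rotate_keys holds — hence O(rotate_keys).
Premise 6 is O(rotate_keys ⊃ forward_prescription); since O(rotate_keys), deontic closure gives O(forward_prescription).
Premise 7, O(~verify_transcript ⊃ ~forward_prescription), contraposes to O(forward_prescription ⊃ verify_transcript); with O(forward_prescription) we get O(verify_transcript).
Premise 5, O(inform_statement ⊃ ~verify_transcript), contraposes to O(verify_transcript ⊃ ~inform_statement); with O(verify_transcript) we get O(~inform_statement).
Premise 11, O(~sound_alarm ⊃ inform_statement), contraposes to O(~inform_statement ⊃ sound_alarm); with O(~inform_statement) we get O(sound_alarm).
Premise 9, O(audit_specimen ⊃ ~sound_alarm), contraposes to O(sound_alarm ⊃ ~audit_specimen); with O(sound_alarm) we get O(~audit_specimen).
So O(~audit_specimen) holds, i.e. audit_specimen is forbidden. None of the other listed options is forbidden under the premises.

audit_specimen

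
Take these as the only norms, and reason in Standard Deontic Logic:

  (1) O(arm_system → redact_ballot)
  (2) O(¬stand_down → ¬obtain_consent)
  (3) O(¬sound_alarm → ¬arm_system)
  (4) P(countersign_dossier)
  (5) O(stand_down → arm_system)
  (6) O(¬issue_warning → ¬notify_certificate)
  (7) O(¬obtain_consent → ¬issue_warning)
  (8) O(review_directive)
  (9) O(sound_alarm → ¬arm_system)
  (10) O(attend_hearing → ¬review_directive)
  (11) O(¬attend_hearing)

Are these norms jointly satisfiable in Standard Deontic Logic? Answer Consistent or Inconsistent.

Premise 10 is O(attend_hearing → ¬review_directive), but O(attend_hearing) is not derivable from the premises, so it does not yield O(¬review_directive).
So O(¬review_directive) is not derivable, and the apparent clash with O(review_directive) does not arise.
A world satisfying every obligation exists (e.g. arm_system=false, attend_hearing=false, countersign_dossier=false, issue_warning=false, notify_certificate=false, obtain_consent=false, redact_ballot=false, review_directive=true, sound_alarm=false, stand_down=false); no atom is both obligatory and forbidden, so the set is consistent.

Consistent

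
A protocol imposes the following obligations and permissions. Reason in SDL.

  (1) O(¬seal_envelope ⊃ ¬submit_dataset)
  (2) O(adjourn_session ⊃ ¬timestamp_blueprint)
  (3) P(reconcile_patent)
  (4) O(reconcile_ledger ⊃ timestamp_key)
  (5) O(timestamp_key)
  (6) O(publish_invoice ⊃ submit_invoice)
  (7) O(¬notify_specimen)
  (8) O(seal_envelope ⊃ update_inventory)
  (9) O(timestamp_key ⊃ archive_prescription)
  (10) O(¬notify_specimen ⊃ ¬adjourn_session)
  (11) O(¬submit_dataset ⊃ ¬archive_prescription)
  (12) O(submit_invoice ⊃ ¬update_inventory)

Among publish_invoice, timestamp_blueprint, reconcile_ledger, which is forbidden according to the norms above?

Premise 5 states O(timestamp_key) outright.
From O(timestamp_key) and premise 9, O(timestamp_key ⊃ archive_prescription), we obtain O(archive_prescription).
Premise 11, O(¬submit_dataset ⊃ ¬archive_prescription), contraposes to O(archive_prescription ⊃ submit_dataset); with O(archive_prescription) we get O(submit_dataset).
The contrapositive of premise 1 (O(¬seal_envelope ⊃ ¬submit_dataset)) is O(submit_dataset ⊃ seal_envelope), and O(submit_dataset) is already established, so O(seal_envelope).
Premise 8 is O(seal_envelope ⊃ update_inventory); since O(seal_envelope), deontic closure gives O(update_inventory).
Premise 12 is O(submit_invoice ⊃ ¬update_inventory); contrapositively O(update_inventory ⊃ ¬submit_invoice). Since O(update_inventory) holds, K gives O(¬submit_invoice).
Premise 6 is O(publish_invoice ⊃ submit_invoice); contrapositively O(¬submit_invoice ⊃ ¬publish_invoice). Since O(¬submit_invoice) holds, K gives O(¬publish_invoice).
So O(¬publish_invoice) holds, i.e. publish_invoice is forbidden. None of the other listed options is forbidden under the premises.

publish_invoice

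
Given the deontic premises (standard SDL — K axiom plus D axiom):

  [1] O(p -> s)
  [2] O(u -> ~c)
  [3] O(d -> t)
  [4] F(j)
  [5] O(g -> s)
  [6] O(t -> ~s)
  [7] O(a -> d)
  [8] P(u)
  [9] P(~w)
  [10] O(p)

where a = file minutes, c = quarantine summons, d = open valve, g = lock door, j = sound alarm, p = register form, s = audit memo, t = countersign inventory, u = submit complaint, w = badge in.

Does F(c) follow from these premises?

No

Premise 2 is O(u -> ~c), but O(u) is not derivable from the premises (the permission P(u) asserts only ~O(~u), not O(u)), so it does not yield O(~c).
No other premise forces O(~c). An ideal world satisfying every premise can still have c true, so F(c) is not derivable.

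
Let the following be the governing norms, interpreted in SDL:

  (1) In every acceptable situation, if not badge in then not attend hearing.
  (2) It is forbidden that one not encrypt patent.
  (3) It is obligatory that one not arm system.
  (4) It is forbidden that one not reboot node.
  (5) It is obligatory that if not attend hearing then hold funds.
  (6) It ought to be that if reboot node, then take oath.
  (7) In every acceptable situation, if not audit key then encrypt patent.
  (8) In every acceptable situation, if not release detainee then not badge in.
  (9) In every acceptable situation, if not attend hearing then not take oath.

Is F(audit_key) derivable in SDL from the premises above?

Premise 7 is O(¬audit_key → encrypt_patent); even if O(encrypt_patent) held, inferring O(¬audit_key) would be affirming the consequent — invalid.
No other premise forces O(¬audit_key). An ideal world satisfying every premise can still have audit_key true, so F(audit_key) is not derivable.

No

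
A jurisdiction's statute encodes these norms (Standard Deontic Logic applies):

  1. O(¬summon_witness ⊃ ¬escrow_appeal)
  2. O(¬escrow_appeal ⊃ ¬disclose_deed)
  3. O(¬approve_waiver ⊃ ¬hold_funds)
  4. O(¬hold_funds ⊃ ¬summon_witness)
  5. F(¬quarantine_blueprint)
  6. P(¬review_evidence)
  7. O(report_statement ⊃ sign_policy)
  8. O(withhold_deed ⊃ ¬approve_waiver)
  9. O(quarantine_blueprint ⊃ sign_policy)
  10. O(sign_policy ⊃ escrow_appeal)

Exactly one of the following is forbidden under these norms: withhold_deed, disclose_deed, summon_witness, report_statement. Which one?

withhold_deed

F(¬quarantine_blueprint) at premise 5 means O(quarantine_blueprint).
With premise 9, O(quarantine_blueprint ⊃ sign_policy), the K-axiom yields O(sign_policy).
From O(sign_policy) and premise 10, O(sign_policy ⊃ escrow_appeal), we obtain O(escrow_appeal).
Premise 1 is O(¬summon_witness ⊃ ¬escrow_appeal); contrapositively O(escrow_appeal ⊃ summon_witness). Since O(escrow_appeal) holds, K gives O(summon_witness).
Premise 4, O(¬hold_funds ⊃ ¬summon_witness), contraposes to O(summon_witness ⊃ hold_funds); with O(summon_witness) we get O(hold_funds).
Premise 3, O(¬approve_waiver ⊃ ¬hold_funds), contraposes to O(hold_funds ⊃ approve_waiver); with O(hold_funds) we get O(approve_waiver).
Premise 8, O(withhold_deed ⊃ ¬approve_waiver), contraposes to O(approve_waiver ⊃ ¬withhold_deed); with O(approve_waiver) we get O(¬withhold_deed).
So O(¬withhold_deed) holds, i.e. withhold_deed is forbidden. None of the other listed options is forbidden under the premises.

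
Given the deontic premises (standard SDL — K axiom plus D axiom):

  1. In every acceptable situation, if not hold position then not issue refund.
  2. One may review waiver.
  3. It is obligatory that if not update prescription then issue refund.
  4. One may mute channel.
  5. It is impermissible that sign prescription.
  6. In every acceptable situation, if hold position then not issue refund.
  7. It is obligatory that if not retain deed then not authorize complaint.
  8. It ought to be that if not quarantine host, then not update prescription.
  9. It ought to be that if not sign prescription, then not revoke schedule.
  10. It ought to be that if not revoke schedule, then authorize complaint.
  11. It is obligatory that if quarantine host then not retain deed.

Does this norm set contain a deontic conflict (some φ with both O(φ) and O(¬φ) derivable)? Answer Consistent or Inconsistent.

Premises 6 and 1 are O(hold_position → ¬issue_refund) and O(¬hold_position → ¬issue_refund); every ideal world satisfies hold_position or ¬hold_position, so in either case ¬issue_refund holds — hence O(¬issue_refund).
The contrapositive of premise 3 (O(¬update_prescription → issue_refund)) is O(¬issue_refund → update_prescription), and O(¬issue_refund) is already established, so O(update_prescription).
Premise 8 is O(¬quarantine_host → ¬update_prescription); contrapositively O(update_prescription → quarantine_host). Since O(update_prescription) holds, K gives O(quarantine_host).
From O(quarantine_host) and premise 11, O(quarantine_host → ¬retain_deed), we obtain O(¬retain_deed).
Applying K to premise 7 (O(¬retain_deed → ¬authorize_complaint)) and O(¬retain_deed) yields O(¬authorize_complaint).
Premise 10 is O(¬revoke_schedule → authorize_complaint); contrapositively O(¬authorize_complaint → revoke_schedule). Since O(¬authorize_complaint) holds, K gives O(revoke_schedule).
The contrapositive of premise 9 (O(¬sign_prescription → ¬revoke_schedule)) is O(revoke_schedule → sign_prescription), and O(revoke_schedule) is already established, so O(sign_prescription).
Yet premise 5 is F(sign_prescription), i.e. O(¬sign_prescription).
We now have both O(sign_prescription) and O(¬sign_prescription) — sign_prescription is simultaneously obligatory and forbidden, violating the D-axiom.

Inconsistent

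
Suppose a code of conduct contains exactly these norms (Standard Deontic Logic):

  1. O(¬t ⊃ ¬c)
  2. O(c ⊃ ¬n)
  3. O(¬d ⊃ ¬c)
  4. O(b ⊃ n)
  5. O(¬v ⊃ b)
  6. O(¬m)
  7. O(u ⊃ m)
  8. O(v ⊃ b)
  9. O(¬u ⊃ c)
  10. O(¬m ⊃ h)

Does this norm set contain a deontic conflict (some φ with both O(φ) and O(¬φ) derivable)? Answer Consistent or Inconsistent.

Premises 5 and 8 cover both cases: O(¬v ⊃ b) and O(v ⊃ b). Since ¬v ∨ v is a tautology, O(b) follows.
Premise 4 is O(b ⊃ n); since O(b), deontic closure gives O(n).
Premise 2 is O(c ⊃ ¬n); contrapositively O(n ⊃ ¬c). Since O(n) holds, K gives O(¬c).
Premise 9 is O(¬u ⊃ c); contrapositively O(¬c ⊃ u). Since O(¬c) holds, K gives O(u).
From O(u) and premise 7, O(u ⊃ m), we obtain O(m).
Yet premise 6 states O(¬m).
We now have both O(m) and O(¬m) — m is simultaneously obligatory and forbidden, violating the D-axiom.

Inconsistent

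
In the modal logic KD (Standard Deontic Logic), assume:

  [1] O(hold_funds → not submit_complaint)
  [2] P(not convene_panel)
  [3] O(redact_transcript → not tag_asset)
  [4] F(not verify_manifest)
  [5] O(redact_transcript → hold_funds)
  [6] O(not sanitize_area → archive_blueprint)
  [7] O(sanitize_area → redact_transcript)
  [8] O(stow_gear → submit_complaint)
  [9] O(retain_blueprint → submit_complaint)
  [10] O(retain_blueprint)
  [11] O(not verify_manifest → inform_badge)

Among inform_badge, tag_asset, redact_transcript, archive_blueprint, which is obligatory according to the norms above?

Premise 10 gives O(retain_blueprint).
From O(retain_blueprint) and premise 9, O(retain_blueprint → submit_complaint), we obtain O(submit_complaint).
Premise 1 is O(hold_funds → not submit_complaint); contrapositively O(submit_complaint → not hold_funds). Since O(submit_complaint) holds, K gives O(not hold_funds).
The contrapositive of premise 5 (O(redact_transcript → hold_funds)) is O(not hold_funds → not redact_transcript), and O(not hold_funds) is already established, so O(not redact_transcript).
Premise 7 is O(sanitize_area → redact_transcript); contrapositively O(not redact_transcript → not sanitize_area). Since O(not redact_transcript) holds, K gives O(not sanitize_area).
With premise 6, O(not sanitize_area → archive_blueprint), the K-axiom yields O(archive_blueprint).
So O(archive_blueprint) holds — archive_blueprint is obligatory. None of the other listed options is made obligatory by any chain of premises.

archive_blueprint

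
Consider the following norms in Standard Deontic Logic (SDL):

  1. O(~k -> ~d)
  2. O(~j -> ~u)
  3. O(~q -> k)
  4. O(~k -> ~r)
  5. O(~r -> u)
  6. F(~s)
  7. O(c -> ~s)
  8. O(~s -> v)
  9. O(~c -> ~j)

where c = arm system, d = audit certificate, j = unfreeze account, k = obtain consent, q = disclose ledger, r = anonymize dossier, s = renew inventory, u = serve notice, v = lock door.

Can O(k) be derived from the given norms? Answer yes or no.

Yes

F(~s) at premise 6 means O(s).
The contrapositive of premise 7 (O(c -> ~s)) is O(s -> ~c), and O(s) is already established, so O(~c).
From O(~c) and premise 9, O(~c -> ~j), we obtain O(~j).
From O(~j) and premise 2, O(~j -> ~u), we obtain O(~u).
Premise 5 is O(~r -> u); contrapositively O(~u -> r). Since O(~u) holds, K gives O(r).
Premise 4 is O(~k -> ~r); contrapositively O(r -> k). Since O(r) holds, K gives O(k).
Premises 1, 3, 8 do not contribute to this derivation.
So O(k) follows.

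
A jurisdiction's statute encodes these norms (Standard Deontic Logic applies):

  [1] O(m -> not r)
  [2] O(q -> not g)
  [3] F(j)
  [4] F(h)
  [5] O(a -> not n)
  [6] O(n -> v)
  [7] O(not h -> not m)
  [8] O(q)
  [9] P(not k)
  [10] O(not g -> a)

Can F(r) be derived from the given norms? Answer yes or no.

No

Premise 1 is O(m -> not r), but O(m) is not derivable from the premises, so it does not yield O(not r).
No other premise forces O(not r). An ideal world satisfying every premise can still have r true, so F(r) is not derivable.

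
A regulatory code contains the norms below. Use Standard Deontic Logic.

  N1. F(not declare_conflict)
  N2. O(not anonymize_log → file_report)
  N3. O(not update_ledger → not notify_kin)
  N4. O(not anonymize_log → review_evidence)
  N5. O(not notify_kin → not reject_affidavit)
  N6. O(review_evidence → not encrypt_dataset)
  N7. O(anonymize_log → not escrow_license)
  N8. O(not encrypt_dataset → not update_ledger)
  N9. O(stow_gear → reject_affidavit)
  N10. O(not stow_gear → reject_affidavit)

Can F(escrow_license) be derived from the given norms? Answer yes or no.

Yes

By case analysis on not stow_gear: premise 10 gives O(not stow_gear → reject_affidavit) and premise 9 gives O(stow_gear → reject_affidavit), so O(reject_affidavit) either way.
Premise 5, O(not notify_kin → not reject_affidavit), contraposes to O(reject_affidavit → notify_kin); with O(reject_affidavit) we get O(notify_kin).
Premise 3 is O(not update_ledger → not notify_kin); contrapositively O(notify_kin → update_ledger). Since O(notify_kin) holds, K gives O(update_ledger).
The contrapositive of premise 8 (O(not encrypt_dataset → not update_ledger)) is O(update_ledger → encrypt_dataset), and O(update_ledger) is already established, so O(encrypt_dataset).
The contrapositive of premise 6 (O(review_evidence → not encrypt_dataset)) is O(encrypt_dataset → not review_evidence), and O(encrypt_dataset) is already established, so O(not review_evidence).
Premise 4 is O(not anonymize_log → review_evidence); contrapositively O(not review_evidence → anonymize_log). Since O(not review_evidence) holds, K gives O(anonymize_log).
Applying K to premise 7 (O(anonymize_log → not escrow_license)) and O(anonymize_log) yields O(not escrow_license).
Premises 1, 2 do not contribute to this derivation.
So O(not escrow_license) holds, i.e. F(escrow_license). The claim follows.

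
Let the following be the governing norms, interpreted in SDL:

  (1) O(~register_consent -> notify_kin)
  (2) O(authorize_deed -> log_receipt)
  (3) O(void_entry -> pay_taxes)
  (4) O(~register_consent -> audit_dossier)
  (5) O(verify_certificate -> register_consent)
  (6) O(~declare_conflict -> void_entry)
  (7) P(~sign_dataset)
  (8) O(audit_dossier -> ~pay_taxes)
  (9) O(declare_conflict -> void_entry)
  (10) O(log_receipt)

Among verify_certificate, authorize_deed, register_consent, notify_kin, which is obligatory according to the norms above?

By case analysis on ~declare_conflict: premise 6 gives O(~declare_conflict -> void_entry) and premise 9 gives O(declare_conflict -> void_entry), so O(void_entry) either way.
Premise 3 is O(void_entry -> pay_taxes); since O(void_entry), deontic closure gives O(pay_taxes).
Premise 8, O(audit_dossier -> ~pay_taxes), contraposes to O(pay_taxes -> ~audit_dossier); with O(pay_taxes) we get O(~audit_dossier).
The contrapositive of premise 4 (O(~register_consent -> audit_dossier)) is O(~audit_dossier -> register_consent), and O(~audit_dossier) is already established, so O(register_consent).
So O(register_consent) holds — register_consent is obligatory. None of the other listed options is made obligatory by any chain of premises.

register_consent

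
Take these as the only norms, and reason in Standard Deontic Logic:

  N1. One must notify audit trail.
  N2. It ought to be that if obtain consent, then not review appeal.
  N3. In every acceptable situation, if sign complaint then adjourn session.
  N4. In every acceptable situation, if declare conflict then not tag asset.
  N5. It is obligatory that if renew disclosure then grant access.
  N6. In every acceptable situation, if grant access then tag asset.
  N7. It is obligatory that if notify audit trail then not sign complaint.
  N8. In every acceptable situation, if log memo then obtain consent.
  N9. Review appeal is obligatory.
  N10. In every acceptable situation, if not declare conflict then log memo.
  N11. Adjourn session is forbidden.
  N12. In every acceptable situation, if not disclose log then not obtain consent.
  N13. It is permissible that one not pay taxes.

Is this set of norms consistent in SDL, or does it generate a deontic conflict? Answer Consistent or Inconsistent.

Consistent

Premise 3 is O(sign_complaint → adjourn_session), but O(sign_complaint) is not derivable from the premises, so it does not yield O(adjourn_session).
So O(adjourn_session) is not derivable, and the apparent clash with O(¬adjourn_session) does not arise.
A world satisfying every obligation exists (e.g. adjourn_session=false, declare_conflict=true, disclose_log=false, grant_access=false, log_memo=false, notify_audit_trail=true, obtain_consent=false, pay_taxes=false, renew_disclosure=false, review_appeal=true, sign_complaint=false, tag_asset=false); no atom is both obligatory and forbidden, so the set is consistent.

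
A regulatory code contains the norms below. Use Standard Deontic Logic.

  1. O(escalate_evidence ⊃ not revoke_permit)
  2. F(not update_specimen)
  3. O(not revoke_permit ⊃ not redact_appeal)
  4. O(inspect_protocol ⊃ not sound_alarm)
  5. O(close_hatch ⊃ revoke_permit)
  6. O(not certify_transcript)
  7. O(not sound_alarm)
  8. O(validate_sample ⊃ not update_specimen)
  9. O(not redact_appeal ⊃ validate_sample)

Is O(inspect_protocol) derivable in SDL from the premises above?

No

Premise 4 is O(inspect_protocol ⊃ not sound_alarm); even if O(not sound_alarm) held, inferring O(inspect_protocol) would be affirming the consequent — invalid.
No other premise forces O(inspect_protocol). An ideal world satisfying every premise can still have inspect_protocol false, so O(inspect_protocol) is not derivable.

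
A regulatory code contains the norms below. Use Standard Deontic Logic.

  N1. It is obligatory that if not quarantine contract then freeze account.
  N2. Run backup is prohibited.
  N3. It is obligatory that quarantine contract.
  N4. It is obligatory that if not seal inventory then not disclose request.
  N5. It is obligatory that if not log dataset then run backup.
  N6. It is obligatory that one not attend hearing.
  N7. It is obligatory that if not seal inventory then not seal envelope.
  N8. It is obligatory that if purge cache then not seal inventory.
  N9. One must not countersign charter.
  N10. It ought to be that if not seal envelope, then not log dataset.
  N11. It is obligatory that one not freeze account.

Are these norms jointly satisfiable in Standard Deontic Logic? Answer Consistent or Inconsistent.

Consistent

Premise 1 is O(¬quarantine_contract → freeze_account), but O(¬quarantine_contract) is not derivable from the premises, so it does not yield O(freeze_account).
So O(freeze_account) is not derivable, and the apparent clash with O(¬freeze_account) does not arise.
A world satisfying every obligation exists (e.g. attend_hearing=false, countersign_charter=false, disclose_request=false, freeze_account=false, log_dataset=true, purge_cache=false, quarantine_contract=true, run_backup=false, seal_envelope=true, seal_inventory=true); no atom is both obligatory and forbidden, so the set is consistent.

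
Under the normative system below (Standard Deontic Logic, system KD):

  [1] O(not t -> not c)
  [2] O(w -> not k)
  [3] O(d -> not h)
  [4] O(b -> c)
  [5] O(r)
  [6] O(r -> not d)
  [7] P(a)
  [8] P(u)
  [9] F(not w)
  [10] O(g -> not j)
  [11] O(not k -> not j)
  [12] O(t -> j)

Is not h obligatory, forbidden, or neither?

Neither

Premise 3 is O(d -> not h), but O(d) is not derivable from the premises, so it does not yield O(not h).
No premise or chain of K-axiom applications forces O(not h), and none forces O(h). So not h is neither obligatory nor forbidden under these norms.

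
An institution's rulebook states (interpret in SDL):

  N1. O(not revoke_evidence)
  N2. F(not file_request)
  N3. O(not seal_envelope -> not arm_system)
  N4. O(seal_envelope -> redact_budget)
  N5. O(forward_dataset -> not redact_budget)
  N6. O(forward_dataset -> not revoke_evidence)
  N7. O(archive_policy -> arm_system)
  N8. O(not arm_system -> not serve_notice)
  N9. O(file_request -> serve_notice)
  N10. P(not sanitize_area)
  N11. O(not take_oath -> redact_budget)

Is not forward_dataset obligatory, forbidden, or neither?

Obligatory

F(not file_request) at premise 2 means O(file_request).
From O(file_request) and premise 9, O(file_request -> serve_notice), we obtain O(serve_notice).
The contrapositive of premise 8 (O(not arm_system -> not serve_notice)) is O(serve_notice -> arm_system), and O(serve_notice) is already established, so O(arm_system).
The contrapositive of premise 3 (O(not seal_envelope -> not arm_system)) is O(arm_system -> seal_envelope), and O(arm_system) is already established, so O(seal_envelope).
Applying K to premise 4 (O(seal_envelope -> redact_budget)) and O(seal_envelope) yields O(redact_budget).
The contrapositive of premise 5 (O(forward_dataset -> not redact_budget)) is O(redact_budget -> not forward_dataset), and O(redact_budget) is already established, so O(not forward_dataset).
Premises 1, 6, 7, 10, 11 do not contribute to this derivation.
Hence not forward_dataset is obligatory.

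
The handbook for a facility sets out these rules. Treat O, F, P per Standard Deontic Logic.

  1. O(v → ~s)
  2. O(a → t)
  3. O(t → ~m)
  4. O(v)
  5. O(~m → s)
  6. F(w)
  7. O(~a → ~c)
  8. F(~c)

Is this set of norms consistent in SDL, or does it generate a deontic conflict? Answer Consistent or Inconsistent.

Premise 4 states O(v) outright.
Premise 1 is O(v → ~s); since O(v), deontic closure gives O(~s).
The contrapositive of premise 5 (O(~m → s)) is O(~s → m), and O(~s) is already established, so O(m).
The contrapositive of premise 3 (O(t → ~m)) is O(m → ~t), and O(m) is already established, so O(~t).
Premise 2, O(a → t), contraposes to O(~t → ~a); with O(~t) we get O(~a).
From O(~a) and premise 7, O(~a → ~c), we obtain O(~c).
But premise 8, F(~c), means O(c).
We now have both O(~c) and O(c) — c is simultaneously obligatory and forbidden, violating the D-axiom.

Inconsistent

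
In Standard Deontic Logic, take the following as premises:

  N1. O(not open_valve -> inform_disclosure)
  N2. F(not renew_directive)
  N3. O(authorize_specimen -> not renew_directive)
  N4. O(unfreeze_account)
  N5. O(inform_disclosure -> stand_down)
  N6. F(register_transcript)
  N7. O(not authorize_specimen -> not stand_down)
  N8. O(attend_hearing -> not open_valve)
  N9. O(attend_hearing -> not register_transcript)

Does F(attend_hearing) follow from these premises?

Yes

Premise 2, F(not renew_directive), is equivalent to O(renew_directive).
Premise 3 is O(authorize_specimen -> not renew_directive); contrapositively O(renew_directive -> not authorize_specimen). Since O(renew_directive) holds, K gives O(not authorize_specimen).
With premise 7, O(not authorize_specimen -> not stand_down), the K-axiom yields O(not stand_down).
Premise 5 is O(inform_disclosure -> stand_down); contrapositively O(not stand_down -> not inform_disclosure). Since O(not stand_down) holds, K gives O(not inform_disclosure).
Premise 1, O(not open_valve -> inform_disclosure), contraposes to O(not inform_disclosure -> open_valve); with O(not inform_disclosure) we get O(open_valve).
Premise 8 is O(attend_hearing -> not open_valve); contrapositively O(open_valve -> not attend_hearing). Since O(open_valve) holds, K gives O(not attend_hearing).
Premises 4, 6, 9 do not contribute to this derivation.
So O(not attend_hearing) holds, i.e. F(attend_hearing). The claim follows.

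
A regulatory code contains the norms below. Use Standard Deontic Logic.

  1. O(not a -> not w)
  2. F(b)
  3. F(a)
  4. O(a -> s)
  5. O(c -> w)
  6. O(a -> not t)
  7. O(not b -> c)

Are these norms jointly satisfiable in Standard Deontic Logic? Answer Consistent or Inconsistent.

Inconsistent

Premise 3, F(a), is equivalent to O(not a).
Applying K to premise 1 (O(not a -> not w)) and O(not a) yields O(not w).
Premise 5, O(c -> w), contraposes to O(not w -> not c); with O(not w) we get O(not c).
Premise 7 is O(not b -> c); contrapositively O(not c -> b). Since O(not c) holds, K gives O(b).
Yet premise 2 is F(b), i.e. O(not b).
We now have both O(b) and O(not b) — b is simultaneously obligatory and forbidden, violating the D-axiom.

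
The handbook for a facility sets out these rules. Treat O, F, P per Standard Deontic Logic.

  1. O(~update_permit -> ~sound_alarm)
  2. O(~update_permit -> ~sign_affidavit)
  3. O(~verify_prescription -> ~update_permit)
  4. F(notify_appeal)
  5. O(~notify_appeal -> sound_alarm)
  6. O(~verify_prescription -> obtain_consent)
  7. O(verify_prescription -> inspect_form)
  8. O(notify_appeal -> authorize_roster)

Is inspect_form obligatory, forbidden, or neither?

F(notify_appeal) at premise 4 means O(~notify_appeal).
Premise 5 is O(~notify_appeal -> sound_alarm); since O(~notify_appeal), deontic closure gives O(sound_alarm).
The contrapositive of premise 1 (O(~update_permit -> ~sound_alarm)) is O(sound_alarm -> update_permit), and O(sound_alarm) is already established, so O(update_permit).
Premise 3, O(~verify_prescription -> ~update_permit), contraposes to O(update_permit -> verify_prescription); with O(update_permit) we get O(verify_prescription).
From O(verify_prescription) and premise 7, O(verify_prescription -> inspect_form), we obtain O(inspect_form).
Premises 2, 6, 8 do not contribute to this derivation.
Hence inspect_form is obligatory.

Obligatory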